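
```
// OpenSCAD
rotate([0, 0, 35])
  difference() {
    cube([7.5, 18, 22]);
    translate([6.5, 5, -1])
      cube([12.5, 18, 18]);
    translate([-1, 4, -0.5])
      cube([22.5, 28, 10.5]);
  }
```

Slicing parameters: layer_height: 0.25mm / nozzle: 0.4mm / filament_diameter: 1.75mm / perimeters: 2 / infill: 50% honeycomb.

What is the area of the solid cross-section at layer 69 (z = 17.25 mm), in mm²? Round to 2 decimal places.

At z = 17.25 mm: the cube is present — its section is the full 7.5×18 rectangle (area 135.00 mm²); the cube at (6.5, 5) does not reach this height (z outside [-1, 17]); the cube at (-1, 4) is not intersected at this z (z outside [-0.5, 10]); Subtracting the remaining from the first: none of the subtracted shapes is present at this height, so the 7.5×18 cube is unchanged — area = 135.00 mm²; (whole slice rotated 35° about Z — lengths, areas and connectivity unchanged). Overall, the cross-section is a single solid region. Net area = 135.00 mm².

135.00 mm²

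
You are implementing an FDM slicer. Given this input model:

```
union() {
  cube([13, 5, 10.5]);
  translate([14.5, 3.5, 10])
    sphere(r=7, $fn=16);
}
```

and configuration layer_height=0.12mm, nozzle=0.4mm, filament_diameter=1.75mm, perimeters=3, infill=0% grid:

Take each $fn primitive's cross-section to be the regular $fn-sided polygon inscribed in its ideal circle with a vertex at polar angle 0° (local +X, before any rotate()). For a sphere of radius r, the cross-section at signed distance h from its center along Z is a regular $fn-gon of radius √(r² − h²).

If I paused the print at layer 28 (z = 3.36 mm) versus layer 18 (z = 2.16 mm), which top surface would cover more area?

layer 28 (z = 3.36 mm)

Layer 28 (z = 3.36): the cube (footprint 13×5) is included at this height (area 65.00 mm²); the r=7 sphere at (14.5, 3.5) contributes a regular 16-gon of circumradius √(7²−6.64²) = 2.216 (area = (16/2)·2.216²·sin(360°/16) = 15.03 mm²); Merging all regions: the regions partially overlap — summed areas 80.03 mm² minus the doubly-counted overlap 1.51 mm² gives 78.52 mm² — area = 78.52 mm². So its area = 78.52 mm². Layer 18 (z = 2.16): the 13×5 cube contributes its full rectangle (area 65.00 mm²); the sphere at (14.5, 3.5) does not reach this height (|z−center|=7.840 > r=7); Combining (union): only the 13×5 cube is present, so the union is just that shape — area = 65.00 mm². So its area = 65.00 mm². Layer 28 is larger (78.52 vs 65.00 mm²).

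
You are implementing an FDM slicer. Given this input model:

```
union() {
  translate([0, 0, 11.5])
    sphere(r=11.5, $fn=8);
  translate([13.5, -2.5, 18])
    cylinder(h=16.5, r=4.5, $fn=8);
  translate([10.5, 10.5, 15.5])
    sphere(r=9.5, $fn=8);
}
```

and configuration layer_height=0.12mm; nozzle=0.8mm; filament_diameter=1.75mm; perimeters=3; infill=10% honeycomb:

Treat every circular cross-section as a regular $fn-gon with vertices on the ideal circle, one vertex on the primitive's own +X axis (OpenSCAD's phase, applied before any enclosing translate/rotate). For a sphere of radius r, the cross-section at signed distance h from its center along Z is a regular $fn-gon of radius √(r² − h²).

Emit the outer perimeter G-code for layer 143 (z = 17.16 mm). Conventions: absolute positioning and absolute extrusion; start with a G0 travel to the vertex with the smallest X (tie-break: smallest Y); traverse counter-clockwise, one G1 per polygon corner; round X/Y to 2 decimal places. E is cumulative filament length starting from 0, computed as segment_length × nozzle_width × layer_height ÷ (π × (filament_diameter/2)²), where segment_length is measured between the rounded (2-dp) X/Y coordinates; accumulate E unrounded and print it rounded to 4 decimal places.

G0 X-10.01 Y0.00 Z17.16
G1 X-7.08 Y-7.08 E0.3058
G1 X0.00 Y-10.01 E0.6116
G1 X7.08 Y-7.08 E0.9175
G1 X10.01 Y0.00 E1.2233
G1 X9.34 Y1.63 E1.2936
G1 X10.50 Y1.15 E1.3437
G1 X17.11 Y3.89 E1.6293
G1 X19.85 Y10.50 E1.9149
G1 X17.11 Y17.11 E2.2005
G1 X10.50 Y19.85 E2.4861
G1 X3.89 Y17.11 E2.7717
G1 X1.15 Y10.50 E3.0572
G1 X1.63 Y9.34 E3.1074
G1 X0.00 Y10.01 E3.1777
G1 X-7.08 Y7.08 E3.4835
G1 X-10.01 Y0.00 E3.7893

At z = 17.16 mm: the r=11.5 sphere contributes a regular 8-gon of circumradius √(11.5²−5.66²) = 10.011; the cylinder at (13.5, -2.5) is not intersected at this z (z outside [18, 34.5]); the sphere at (10.5, 10.5): section is a regular 8-gon, circumradius = √(r²−h²) = √(9.5²−1.66²) = 9.354; Combining (union): the regions partially overlap (shared area 24.61 mm²), so overlapping operands fuse into one piece — 1 connected region. The outline is a single polygon with 16 vertices. Extrusion per mm of travel: 0.8 × 0.12 / (π × 0.875²) = 0.039912. Accumulating E over each segment gives final E = 3.7893.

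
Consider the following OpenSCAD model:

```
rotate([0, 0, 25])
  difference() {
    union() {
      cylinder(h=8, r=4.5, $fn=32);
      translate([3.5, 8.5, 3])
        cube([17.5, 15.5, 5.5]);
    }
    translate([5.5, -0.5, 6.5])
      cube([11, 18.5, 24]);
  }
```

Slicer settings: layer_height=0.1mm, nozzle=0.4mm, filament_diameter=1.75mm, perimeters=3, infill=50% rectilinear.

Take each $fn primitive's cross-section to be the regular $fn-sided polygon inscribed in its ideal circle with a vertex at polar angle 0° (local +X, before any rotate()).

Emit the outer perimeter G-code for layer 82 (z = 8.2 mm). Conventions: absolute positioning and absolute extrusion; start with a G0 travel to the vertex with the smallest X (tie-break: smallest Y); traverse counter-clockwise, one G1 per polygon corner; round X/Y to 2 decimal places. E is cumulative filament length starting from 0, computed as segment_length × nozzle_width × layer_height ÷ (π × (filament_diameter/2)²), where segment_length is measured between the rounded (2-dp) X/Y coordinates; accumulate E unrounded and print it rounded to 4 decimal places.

G0 X-6.97 Y23.23 Z8.20
G1 X-0.42 Y9.18 E0.2578
G1 X1.39 Y10.03 E0.2910
G1 X-2.62 Y18.64 E0.4490
G1 X7.35 Y23.29 E0.6320
G1 X11.36 Y14.68 E0.7899
G1 X15.44 Y16.58 E0.8648
G1 X8.89 Y30.63 E1.1225
G1 X-6.97 Y23.23 E1.4136

At z = 8.2 mm: the cylinder does not reach this height (z outside [0, 8]); the cube at (3.5, 8.5) (footprint 17.5×15.5) is included at this height; Merging all regions: only the 17.5×15.5 cube at (3.5, 8.5) is present, so the union is just that shape — 1 connected region; the cube at (5.5, -0.5) is present — its section is the full 11×18.5 rectangle; After the difference (first − rest): starting from that combined region, the 11×18.5 cube at (5.5, -0.5) partially overlaps it — only the 104.50 mm² overlap (of its 203.50 mm²) is removed, clipping the outline — 1 connected region; (rotated 25° about Z; rotation is an isometry so areas/perimeters/island counts are preserved). The outline is a single polygon with 8 vertices. Extrusion per mm of travel: 0.4 × 0.1 / (π × 0.875²) = 0.016630. Accumulating E over each segment gives final E = 1.4136.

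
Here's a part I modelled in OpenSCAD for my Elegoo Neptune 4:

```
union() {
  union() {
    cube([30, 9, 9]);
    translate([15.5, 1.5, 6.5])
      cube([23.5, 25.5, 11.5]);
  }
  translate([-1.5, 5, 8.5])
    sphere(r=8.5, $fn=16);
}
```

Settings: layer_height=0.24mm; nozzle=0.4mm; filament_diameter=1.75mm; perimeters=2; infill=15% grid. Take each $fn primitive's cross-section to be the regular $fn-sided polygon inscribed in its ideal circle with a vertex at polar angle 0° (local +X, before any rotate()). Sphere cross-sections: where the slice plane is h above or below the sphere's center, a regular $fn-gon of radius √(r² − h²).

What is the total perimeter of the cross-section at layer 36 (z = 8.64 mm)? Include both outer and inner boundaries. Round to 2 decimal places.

At z = 8.64 mm: the 30×9 cube contributes its full rectangle (perimeter 78.00 mm); the 23.5×25.5 cube at (15.5, 1.5) contributes its full rectangle (perimeter 98.00 mm); Merging all regions: the regions partially overlap (shared area 108.75 mm²), so the edge portions inside another operand are dropped and the merged outline is re-measured after clipping — boundary = 132.00 mm; the r=8.5 sphere at (-1.5, 5) slices to a regular 16-gon of circumradius 8.499 (√(r²−h²) with h=0.14 from center) (perimeter = 2·16·8.499·sin(180°/16) = 53.06 mm); Taking the union: the regions partially overlap (shared area 58.06 mm²), so the edge portions inside another operand are dropped and the merged outline is re-measured after clipping — boundary = 155.39 mm. Overall, the cross-section is a single solid region. Total boundary length (outer) = 155.39 mm.

155.39 mm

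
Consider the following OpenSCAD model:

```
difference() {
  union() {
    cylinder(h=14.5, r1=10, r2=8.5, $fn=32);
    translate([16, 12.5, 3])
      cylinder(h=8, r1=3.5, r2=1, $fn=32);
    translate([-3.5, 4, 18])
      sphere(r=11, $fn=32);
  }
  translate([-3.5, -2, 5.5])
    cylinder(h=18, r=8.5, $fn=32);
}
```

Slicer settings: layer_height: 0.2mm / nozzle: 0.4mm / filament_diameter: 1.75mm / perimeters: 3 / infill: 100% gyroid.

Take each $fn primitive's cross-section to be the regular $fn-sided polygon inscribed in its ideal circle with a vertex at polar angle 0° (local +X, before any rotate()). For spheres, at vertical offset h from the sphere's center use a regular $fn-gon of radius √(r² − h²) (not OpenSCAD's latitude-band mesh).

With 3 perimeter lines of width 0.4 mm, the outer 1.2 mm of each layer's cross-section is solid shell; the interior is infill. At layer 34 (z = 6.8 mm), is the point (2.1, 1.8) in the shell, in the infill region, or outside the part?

At z = 6.8 mm: the cone: at t=0.469 of its height the radius interpolates to r₁+(r₂−r₁)t = 9.297, giving a regular 32-gon of that circumradius; the cone at (16, 12.5) contributes a regular 32-gon of circumradius 2.312 (interpolated between r1=3.5 and r2=1 at t=0.475); the sphere at (-3.5, 4) is not intersected at this z (|z−center|=11.200 > r=11); Combining (union): the 2 present regions are separate (no shared area or edge), so areas and boundary lengths simply add and each stays a separate island — 2 connected regions; the r=8.5 cylinder at (-3.5, -2) gives a regular 32-gon of circumradius 8.5 (constant along its height); Taking the first minus the rest: starting from that combined region, the r=8.5 cylinder at (-3.5, -2) partially overlaps it — only the 175.34 mm² overlap (of its 225.52 mm²) is removed, clipping the outline — 2 connected regions. Overall, the cross-section has 2 separate islands. The nearest boundary edge runs (3.57, 2.72)→(2.51, 4.01); distance from the point to it = 1.72 mm. The point is not inside any of the regions above, so it lies outside the cross-section (1.72 mm from the nearest boundary).

outside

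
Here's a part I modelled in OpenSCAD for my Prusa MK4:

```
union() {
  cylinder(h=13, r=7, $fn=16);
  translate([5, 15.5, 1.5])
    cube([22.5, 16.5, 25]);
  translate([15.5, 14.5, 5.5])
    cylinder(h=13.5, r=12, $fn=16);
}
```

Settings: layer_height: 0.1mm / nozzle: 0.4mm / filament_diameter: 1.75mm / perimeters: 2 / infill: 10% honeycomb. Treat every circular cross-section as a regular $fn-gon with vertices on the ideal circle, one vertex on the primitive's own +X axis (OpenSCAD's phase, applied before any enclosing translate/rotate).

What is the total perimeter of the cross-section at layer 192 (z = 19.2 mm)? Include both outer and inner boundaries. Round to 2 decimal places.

At z = 19.2 mm: the cylinder is not intersected at this z (z outside [0, 13]); the cube at (5, 15.5) is present — its section is the full 22.5×16.5 rectangle (perimeter 78.00 mm); the cylinder at (15.5, 14.5) does not reach this height (z outside [5.5, 19]); Merging all regions: only the 22.5×16.5 cube at (5, 15.5) is present, so the union is just that shape — boundary = 78.00 mm. Overall, the cross-section is a single solid region. Total boundary length (outer) = 78.00 mm.

78.00 mm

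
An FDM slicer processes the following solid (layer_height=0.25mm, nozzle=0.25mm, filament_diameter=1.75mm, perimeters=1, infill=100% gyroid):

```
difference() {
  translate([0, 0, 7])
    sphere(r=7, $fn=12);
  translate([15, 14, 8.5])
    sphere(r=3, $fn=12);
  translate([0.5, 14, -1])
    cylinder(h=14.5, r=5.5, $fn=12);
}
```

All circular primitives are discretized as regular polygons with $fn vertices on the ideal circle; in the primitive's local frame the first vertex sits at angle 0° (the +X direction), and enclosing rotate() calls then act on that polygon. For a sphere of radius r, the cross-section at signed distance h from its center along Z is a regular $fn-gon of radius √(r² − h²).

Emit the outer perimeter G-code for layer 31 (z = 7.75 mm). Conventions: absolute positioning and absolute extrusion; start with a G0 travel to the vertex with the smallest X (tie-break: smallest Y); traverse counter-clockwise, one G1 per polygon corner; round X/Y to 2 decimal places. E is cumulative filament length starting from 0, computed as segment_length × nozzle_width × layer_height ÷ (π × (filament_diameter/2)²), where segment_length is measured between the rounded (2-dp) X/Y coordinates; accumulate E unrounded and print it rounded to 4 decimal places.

At z = 7.75 mm: the r=7 sphere contributes a regular 12-gon of circumradius √(7²−0.75²) = 6.960; the r=3 sphere at (15, 14) slices to a regular 12-gon of circumradius 2.905 (√(r²−h²) with h=0.75 from center); the cylinder at (0.5, 14): section is a regular 12-gon, circumradius r=5.5; Taking the first minus the rest: starting from the r=7 sphere, the r=3 sphere at (15, 14) misses the remaining region (no effect); the r=5.5 cylinder at (0.5, 14) misses the remaining region (no effect) — 1 connected region. The outline is a single polygon with 12 vertices. Extrusion per mm of travel: 0.25 × 0.25 / (π × 0.875²) = 0.025984. Accumulating E over each segment gives final E = 1.1236.

G0 X-6.96 Y0.00 Z7.75
G1 X-6.03 Y-3.48 E0.0936
G1 X-3.48 Y-6.03 E0.1873
G1 X0.00 Y-6.96 E0.2809
G1 X3.48 Y-6.03 E0.3745
G1 X6.03 Y-3.48 E0.4682
G1 X6.96 Y0.00 E0.5618
G1 X6.03 Y3.48 E0.6554
G1 X3.48 Y6.03 E0.7491
G1 X0.00 Y6.96 E0.8427
G1 X-3.48 Y6.03 E0.9363
G1 X-6.03 Y3.48 E1.0300
G1 X-6.96 Y0.00 E1.1236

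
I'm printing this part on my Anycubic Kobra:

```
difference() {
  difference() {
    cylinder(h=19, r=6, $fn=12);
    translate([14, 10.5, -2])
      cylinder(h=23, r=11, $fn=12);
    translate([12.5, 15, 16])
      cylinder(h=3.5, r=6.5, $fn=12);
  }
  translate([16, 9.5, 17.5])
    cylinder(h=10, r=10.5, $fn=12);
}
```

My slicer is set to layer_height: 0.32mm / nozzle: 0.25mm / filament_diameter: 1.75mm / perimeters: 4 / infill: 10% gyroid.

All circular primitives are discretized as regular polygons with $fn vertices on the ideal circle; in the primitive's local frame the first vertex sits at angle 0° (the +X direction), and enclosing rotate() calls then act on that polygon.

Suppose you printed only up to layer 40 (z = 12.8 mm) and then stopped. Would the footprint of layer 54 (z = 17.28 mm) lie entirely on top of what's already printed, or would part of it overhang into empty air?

entirely on top

Compare the two slices. At z = 12.8: the r=6 cylinder contributes a regular 12-gon of circumradius 6 (area = (12/2)·6.000²·sin(360°/12) = 108.00 mm²); the r=11 cylinder at (14, 10.5) contributes a regular 12-gon of circumradius 11 (area = (12/2)·11.000²·sin(360°/12) = 363.00 mm²); the cylinder at (12.5, 15) is absent (z outside [16, 19.5]); Taking the first minus the rest: starting from the r=6 cylinder (108.00 mm²), the r=11 cylinder at (14, 10.5) misses the remaining region (no effect) — area = 108.00 mm²; the cylinder at (16, 9.5) is not intersected at this z (z outside [17.5, 27.5]); Subtracting the remaining from the first: none of the subtracted shapes is present at this height, so that combined region is unchanged — area = 108.00 mm². At z = 17.28: the r=6 cylinder contributes a regular 12-gon of circumradius 6 (area = (12/2)·6.000²·sin(360°/12) = 108.00 mm²); the r=11 cylinder at (14, 10.5) contributes a regular 12-gon of circumradius 11 (area = (12/2)·11.000²·sin(360°/12) = 363.00 mm²); the r=6.5 cylinder at (12.5, 15) contributes a regular 12-gon of circumradius 6.5 (area = (12/2)·6.500²·sin(360°/12) = 126.75 mm²); Subtracting the remaining from the first: starting from the r=6 cylinder (108.00 mm²), the r=11 cylinder at (14, 10.5) misses the remaining region (no effect); the r=6.5 cylinder at (12.5, 15) misses the remaining region (no effect) — area = 108.00 mm²; the cylinder at (16, 9.5) is not intersected at this z (z outside [17.5, 27.5]); Subtracting the remaining from the first: none of the subtracted shapes is present at this height, so the result so far is unchanged — area = 108.00 mm². Checking containment: the cross-section at z = 17.28 is a subset of the cross-section at z = 12.8.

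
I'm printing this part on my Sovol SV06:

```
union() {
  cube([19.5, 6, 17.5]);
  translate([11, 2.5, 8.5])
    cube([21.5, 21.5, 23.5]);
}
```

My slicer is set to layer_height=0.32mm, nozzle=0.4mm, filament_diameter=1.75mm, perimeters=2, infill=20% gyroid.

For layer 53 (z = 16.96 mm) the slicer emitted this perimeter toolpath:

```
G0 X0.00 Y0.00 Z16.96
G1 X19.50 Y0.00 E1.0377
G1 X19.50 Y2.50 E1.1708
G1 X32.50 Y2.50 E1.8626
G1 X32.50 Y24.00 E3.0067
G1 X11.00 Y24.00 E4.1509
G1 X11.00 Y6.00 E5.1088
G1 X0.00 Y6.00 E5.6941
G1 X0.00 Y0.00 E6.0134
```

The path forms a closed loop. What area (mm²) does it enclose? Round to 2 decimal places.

549.50 mm²

Apply the shoelace formula to the sequence of (X, Y) vertices; enclosed area = 549.50 mm².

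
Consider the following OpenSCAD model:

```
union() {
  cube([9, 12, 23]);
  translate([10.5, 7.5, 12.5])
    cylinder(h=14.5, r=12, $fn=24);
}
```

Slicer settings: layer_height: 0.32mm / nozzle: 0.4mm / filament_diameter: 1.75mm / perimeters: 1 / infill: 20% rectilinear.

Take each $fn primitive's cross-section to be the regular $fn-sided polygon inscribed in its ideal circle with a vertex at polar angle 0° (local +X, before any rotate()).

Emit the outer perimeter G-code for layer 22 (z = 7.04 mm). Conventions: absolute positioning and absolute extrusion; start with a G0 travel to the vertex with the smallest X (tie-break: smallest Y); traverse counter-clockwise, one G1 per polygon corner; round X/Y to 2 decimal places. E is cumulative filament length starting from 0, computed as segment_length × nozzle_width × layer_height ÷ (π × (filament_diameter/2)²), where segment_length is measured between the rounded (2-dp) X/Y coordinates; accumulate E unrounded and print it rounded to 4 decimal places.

At z = 7.04 mm: the cube is present — its section is the full 9×12 rectangle; the cylinder at (10.5, 7.5) is absent (z outside [12.5, 27]); Merging all regions: only the 9×12 cube is present, so the union is just that shape — 1 connected region. The outline is a single polygon with 4 vertices. Extrusion per mm of travel: 0.4 × 0.32 / (π × 0.875²) = 0.053216. Accumulating E over each segment gives final E = 2.2351.

G0 X0.00 Y0.00 Z7.04
G1 X9.00 Y0.00 E0.4789
G1 X9.00 Y12.00 E1.1175
G1 X0.00 Y12.00 E1.5965
G1 X0.00 Y0.00 E2.2351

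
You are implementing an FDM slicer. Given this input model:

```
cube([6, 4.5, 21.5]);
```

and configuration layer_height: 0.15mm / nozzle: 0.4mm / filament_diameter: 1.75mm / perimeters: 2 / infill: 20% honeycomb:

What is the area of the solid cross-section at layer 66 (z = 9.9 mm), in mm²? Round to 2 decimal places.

At z = 9.9 mm: the cube (footprint 6×4.5) is included at this height (area 27.00 mm²). Overall, the cross-section is a single solid region. Net area = 27.00 mm².

27.00 mm²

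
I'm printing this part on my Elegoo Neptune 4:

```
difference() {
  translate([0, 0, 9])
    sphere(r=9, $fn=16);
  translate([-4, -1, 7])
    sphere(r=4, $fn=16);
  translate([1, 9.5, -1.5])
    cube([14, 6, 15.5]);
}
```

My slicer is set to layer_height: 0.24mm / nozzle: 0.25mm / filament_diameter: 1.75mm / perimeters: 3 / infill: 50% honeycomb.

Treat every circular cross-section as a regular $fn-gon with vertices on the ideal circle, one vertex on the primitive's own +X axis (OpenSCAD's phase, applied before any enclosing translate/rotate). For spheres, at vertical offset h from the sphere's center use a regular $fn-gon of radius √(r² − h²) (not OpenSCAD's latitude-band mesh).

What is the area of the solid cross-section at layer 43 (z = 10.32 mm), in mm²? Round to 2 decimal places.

At z = 10.32 mm: the r=9 sphere slices to a regular 16-gon of circumradius 8.903 (√(r²−h²) with h=1.32 from center) (area = (16/2)·8.903²·sin(360°/16) = 242.64 mm²); the r=4 sphere at (-4, -1) contributes a regular 16-gon of circumradius √(4²−3.32²) = 2.231 (area = (16/2)·2.231²·sin(360°/16) = 15.24 mm²); the cube at (1, 9.5) (footprint 14×6) is included at this height (area 84.00 mm²); Taking the first minus the rest: starting from the r=9 sphere (242.64 mm²), the r=4 sphere at (-4, -1) lies wholly inside it (removes its full 15.24 mm² and its 13.93 mm outline becomes a hole wall); the 14×6 cube at (1, 9.5) misses the remaining region (no effect) — area = 227.41 mm². Overall, the cross-section is one region with 1 hole. Net area = 227.41 mm².

227.41 mm²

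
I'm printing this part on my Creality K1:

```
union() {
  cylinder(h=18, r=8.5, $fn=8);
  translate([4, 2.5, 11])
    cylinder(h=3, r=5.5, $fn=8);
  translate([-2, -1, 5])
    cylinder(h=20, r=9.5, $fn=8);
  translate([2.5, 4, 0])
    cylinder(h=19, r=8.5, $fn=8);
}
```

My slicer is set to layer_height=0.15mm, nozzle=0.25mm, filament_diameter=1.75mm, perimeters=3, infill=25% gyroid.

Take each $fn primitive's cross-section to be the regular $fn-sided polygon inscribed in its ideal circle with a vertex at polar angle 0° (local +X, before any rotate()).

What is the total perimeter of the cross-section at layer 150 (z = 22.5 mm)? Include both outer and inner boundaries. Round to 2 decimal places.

At z = 22.5 mm: the cylinder does not reach this height (z outside [0, 18]); the cylinder at (4, 2.5) does not reach this height (z outside [11, 14]); the cylinder at (-2, -1): section is a regular 8-gon, circumradius r=9.5 (perimeter = 2·8·9.500·sin(180°/8) = 58.17 mm); the cylinder at (2.5, 4) is not intersected at this z (z outside [0, 19]); Taking the union: only the r=9.5 cylinder at (-2, -1) is present, so the union is just that shape — boundary = 58.17 mm. Overall, the cross-section is a single solid region. Total boundary length (outer) = 58.17 mm.

58.17 mm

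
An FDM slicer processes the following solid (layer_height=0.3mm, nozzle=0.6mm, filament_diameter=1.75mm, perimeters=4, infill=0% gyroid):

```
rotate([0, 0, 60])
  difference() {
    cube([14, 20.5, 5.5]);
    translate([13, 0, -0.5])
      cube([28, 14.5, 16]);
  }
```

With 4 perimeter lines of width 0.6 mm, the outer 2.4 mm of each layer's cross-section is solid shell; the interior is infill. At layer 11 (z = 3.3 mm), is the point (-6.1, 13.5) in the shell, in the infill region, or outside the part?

At z = 3.3 mm: the cube is present — its section is the full 14×20.5 rectangle; the 28×14.5 cube at (13, 0) contributes its full rectangle; Subtracting the remaining from the first: starting from the 14×20.5 cube, the 28×14.5 cube at (13, 0) partially overlaps it — only the 14.50 mm² overlap (of its 406.00 mm²) is removed, clipping the outline — 1 connected region; (rotated 60° about Z; rotation is an isometry so areas/perimeters/island counts are preserved). Overall, the cross-section is a single solid region. Undo the 60° rotation: the query point maps to (8.641, 12.033) in the un-rotated model frame. The nearest boundary edge runs (13.00, 14.50)→(13.00, 0.00); distance from the point to it = 4.36 mm. The point is inside the cross-section and 4.36 mm from the nearest boundary — more than the 2.4 mm shell width (4 × 0.6), so it's in the infill interior.

infill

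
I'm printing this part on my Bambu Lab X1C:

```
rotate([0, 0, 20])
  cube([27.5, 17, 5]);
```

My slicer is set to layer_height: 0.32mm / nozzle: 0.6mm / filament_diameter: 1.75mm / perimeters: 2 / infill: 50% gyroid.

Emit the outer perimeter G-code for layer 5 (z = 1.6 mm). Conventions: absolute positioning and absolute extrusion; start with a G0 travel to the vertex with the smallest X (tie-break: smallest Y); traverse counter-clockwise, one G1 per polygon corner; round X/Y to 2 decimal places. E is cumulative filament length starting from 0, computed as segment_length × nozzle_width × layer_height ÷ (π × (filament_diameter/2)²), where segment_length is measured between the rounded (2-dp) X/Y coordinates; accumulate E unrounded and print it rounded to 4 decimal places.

At z = 1.6 mm: the 27.5×17 cube contributes its full rectangle; (whole slice rotated 20° about Z — lengths, areas and connectivity unchanged). The outline is a single polygon with 4 vertices. Extrusion per mm of travel: 0.6 × 0.32 / (π × 0.875²) = 0.079824. Accumulating E over each segment gives final E = 7.1034.

G0 X-5.81 Y15.97 Z1.60
G1 X0.00 Y0.00 E1.3565
G1 X25.84 Y9.41 E3.5517
G1 X20.03 Y25.38 E4.9082
G1 X-5.81 Y15.97 E7.1034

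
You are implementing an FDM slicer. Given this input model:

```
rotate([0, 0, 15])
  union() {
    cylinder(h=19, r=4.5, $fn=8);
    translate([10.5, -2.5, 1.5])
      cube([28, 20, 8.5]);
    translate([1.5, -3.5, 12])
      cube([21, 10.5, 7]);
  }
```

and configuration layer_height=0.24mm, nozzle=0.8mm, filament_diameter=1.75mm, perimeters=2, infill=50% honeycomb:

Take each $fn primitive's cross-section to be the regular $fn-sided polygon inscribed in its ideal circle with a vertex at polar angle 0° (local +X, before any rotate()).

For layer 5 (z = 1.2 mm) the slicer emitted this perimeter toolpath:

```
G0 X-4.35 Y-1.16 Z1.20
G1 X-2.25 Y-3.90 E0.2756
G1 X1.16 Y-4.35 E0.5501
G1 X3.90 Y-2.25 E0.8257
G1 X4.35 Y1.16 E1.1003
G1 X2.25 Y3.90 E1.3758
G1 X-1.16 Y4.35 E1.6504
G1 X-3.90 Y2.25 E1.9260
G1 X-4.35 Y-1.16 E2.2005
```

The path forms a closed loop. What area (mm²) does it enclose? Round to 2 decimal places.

Apply the shoelace formula to the sequence of (X, Y) vertices; enclosed area = 57.33 mm².

57.33 mm²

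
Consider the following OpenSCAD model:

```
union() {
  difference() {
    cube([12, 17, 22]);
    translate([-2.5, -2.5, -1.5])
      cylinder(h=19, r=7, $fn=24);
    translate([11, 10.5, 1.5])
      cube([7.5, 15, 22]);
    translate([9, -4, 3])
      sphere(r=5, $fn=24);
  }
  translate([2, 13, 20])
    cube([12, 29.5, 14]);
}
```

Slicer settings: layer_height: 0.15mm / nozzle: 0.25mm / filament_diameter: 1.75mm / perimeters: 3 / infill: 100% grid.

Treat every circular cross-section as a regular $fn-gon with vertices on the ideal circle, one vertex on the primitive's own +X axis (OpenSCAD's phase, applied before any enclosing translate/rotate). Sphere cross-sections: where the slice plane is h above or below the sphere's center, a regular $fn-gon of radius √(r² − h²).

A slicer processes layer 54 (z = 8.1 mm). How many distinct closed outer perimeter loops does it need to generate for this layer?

1

At z = 8.1 mm: the cube (footprint 12×17) is included at this height; the r=7 cylinder at (-2.5, -2.5) contributes a regular 24-gon of circumradius 7; the cube at (11, 10.5) (footprint 7.5×15) is included at this height; the sphere at (9, -4) does not reach this height (|z−center|=5.100 > r=5); After the difference (first − rest): starting from the 12×17 cube, the r=7 cylinder at (-2.5, -2.5) partially overlaps it — only the 10.25 mm² overlap (of its 152.19 mm²) is removed, clipping the outline; the 7.5×15 cube at (11, 10.5) partially overlaps it — only the 6.50 mm² overlap (of its 112.50 mm²) is removed, clipping the outline — 1 connected region; the cube at (2, 13) is not intersected at this z (z outside [20, 34]); Taking the union: only that combined region is present, so the union is just that shape — 1 connected region. The result has 1 disconnected region.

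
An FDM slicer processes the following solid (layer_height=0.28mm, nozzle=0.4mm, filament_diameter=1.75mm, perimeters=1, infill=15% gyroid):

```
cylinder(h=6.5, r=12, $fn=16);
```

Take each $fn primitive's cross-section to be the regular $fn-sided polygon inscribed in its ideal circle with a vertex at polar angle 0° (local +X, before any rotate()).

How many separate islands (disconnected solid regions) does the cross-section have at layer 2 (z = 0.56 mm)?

1

At z = 0.56 mm: the r=12 cylinder gives a regular 16-gon of circumradius 12 (constant along its height). Overall, the cross-section is a single solid region. Island count = 1.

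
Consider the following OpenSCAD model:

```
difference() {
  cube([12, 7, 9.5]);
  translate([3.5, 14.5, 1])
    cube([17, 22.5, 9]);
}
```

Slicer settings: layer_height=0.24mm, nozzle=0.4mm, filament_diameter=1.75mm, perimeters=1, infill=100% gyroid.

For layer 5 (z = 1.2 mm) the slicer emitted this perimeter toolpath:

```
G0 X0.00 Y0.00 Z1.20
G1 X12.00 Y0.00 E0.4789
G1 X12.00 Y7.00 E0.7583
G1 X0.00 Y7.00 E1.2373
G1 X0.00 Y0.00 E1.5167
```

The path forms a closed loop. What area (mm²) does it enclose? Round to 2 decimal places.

Apply the shoelace formula to the sequence of (X, Y) vertices; enclosed area = 84.00 mm².

84.00 mm²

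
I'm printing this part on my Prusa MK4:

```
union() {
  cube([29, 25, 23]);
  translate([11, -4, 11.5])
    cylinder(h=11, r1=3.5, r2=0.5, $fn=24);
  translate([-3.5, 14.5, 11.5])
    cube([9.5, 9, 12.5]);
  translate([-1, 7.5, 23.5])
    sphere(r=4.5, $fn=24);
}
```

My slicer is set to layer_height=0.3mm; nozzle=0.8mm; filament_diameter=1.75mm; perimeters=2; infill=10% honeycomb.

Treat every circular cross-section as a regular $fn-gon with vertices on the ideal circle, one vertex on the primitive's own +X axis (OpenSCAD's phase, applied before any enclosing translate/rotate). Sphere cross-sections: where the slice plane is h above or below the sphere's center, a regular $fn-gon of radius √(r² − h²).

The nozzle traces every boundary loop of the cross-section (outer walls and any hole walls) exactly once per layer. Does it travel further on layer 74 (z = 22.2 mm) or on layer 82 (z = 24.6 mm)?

layer 74 (z = 22.2 mm)

Layer 74 (z = 22.2): the cube is present — its section is the full 29×25 rectangle (perimeter 108.00 mm); the cone at (11, -4) (r1=3.5→r2=0.5) has section circumradius 0.582 here — a regular 24-gon (perimeter = 2·24·0.582·sin(180°/24) = 3.65 mm); the cube at (-3.5, 14.5) is present — its section is the full 9.5×9 rectangle (perimeter 37.00 mm); the r=4.5 sphere at (-1, 7.5) contributes a regular 24-gon of circumradius √(4.5²−1.3²) = 4.308 (perimeter = 2·24·4.308·sin(180°/24) = 26.99 mm); Taking the union: the regions partially overlap (shared area 74.34 mm²), so the edge portions inside another operand are dropped and the merged outline is re-measured after clipping — boundary = 125.81 mm. So its perimeter = 125.81 mm. Layer 82 (z = 24.6): the cube is not intersected at this z (z outside [0, 23]); the cone at (11, -4) is absent (z outside [11.5, 22.5]); the cube at (-3.5, 14.5) is not intersected at this z (z outside [11.5, 24]); the sphere at (-1, 7.5): section is a regular 24-gon, circumradius = √(r²−h²) = √(4.5²−1.1²) = 4.363 (perimeter = 2·24·4.363·sin(180°/24) = 27.34 mm); Combining (union): only the r=4.5 sphere at (-1, 7.5) is present, so the union is just that shape — boundary = 27.34 mm. So its perimeter = 27.34 mm. Layer 74 is larger (125.81 vs 27.34 mm).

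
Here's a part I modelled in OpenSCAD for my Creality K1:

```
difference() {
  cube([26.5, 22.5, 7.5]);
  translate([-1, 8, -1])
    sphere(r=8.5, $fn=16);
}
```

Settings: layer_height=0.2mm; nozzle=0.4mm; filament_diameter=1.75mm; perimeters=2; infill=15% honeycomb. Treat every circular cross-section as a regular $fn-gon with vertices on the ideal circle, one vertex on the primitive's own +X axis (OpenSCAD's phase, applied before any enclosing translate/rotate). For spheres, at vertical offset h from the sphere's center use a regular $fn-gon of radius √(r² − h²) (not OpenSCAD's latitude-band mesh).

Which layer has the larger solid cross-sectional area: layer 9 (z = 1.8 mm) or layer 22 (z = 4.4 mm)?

layer 22 (z = 4.4 mm)

Layer 9 (z = 1.8): the 26.5×22.5 cube contributes its full rectangle (area 596.25 mm²); the r=8.5 sphere at (-1, 8) contributes a regular 16-gon of circumradius √(8.5²−2.8²) = 8.026 (area = (16/2)·8.026²·sin(360°/16) = 197.19 mm²); Taking the first minus the rest: starting from the 26.5×22.5 cube (596.25 mm²), the r=8.5 sphere at (-1, 8) partially overlaps it — only the 82.74 mm² overlap (of its 197.19 mm²) is removed, clipping the outline — area = 513.51 mm². So its area = 513.51 mm². Layer 22 (z = 4.4): the 26.5×22.5 cube contributes its full rectangle (area 596.25 mm²); the r=8.5 sphere at (-1, 8) slices to a regular 16-gon of circumradius 6.564 (√(r²−h²) with h=5.4 from center) (area = (16/2)·6.564²·sin(360°/16) = 131.92 mm²); Taking the first minus the rest: starting from the 26.5×22.5 cube (596.25 mm²), the r=8.5 sphere at (-1, 8) partially overlaps it — only the 53.03 mm² overlap (of its 131.92 mm²) is removed, clipping the outline — area = 543.22 mm². So its area = 543.22 mm². Layer 22 is larger (543.22 vs 513.51 mm²).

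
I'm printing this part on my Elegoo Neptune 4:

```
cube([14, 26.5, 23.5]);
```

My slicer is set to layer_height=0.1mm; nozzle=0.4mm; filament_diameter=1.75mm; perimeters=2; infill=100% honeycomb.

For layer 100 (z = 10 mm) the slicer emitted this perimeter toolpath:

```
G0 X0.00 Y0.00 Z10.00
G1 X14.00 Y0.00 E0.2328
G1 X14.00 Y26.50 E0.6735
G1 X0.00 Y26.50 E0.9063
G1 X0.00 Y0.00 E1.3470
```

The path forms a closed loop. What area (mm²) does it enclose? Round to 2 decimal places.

Apply the shoelace formula to the sequence of (X, Y) vertices; enclosed area = 371.00 mm².

371.00 mm²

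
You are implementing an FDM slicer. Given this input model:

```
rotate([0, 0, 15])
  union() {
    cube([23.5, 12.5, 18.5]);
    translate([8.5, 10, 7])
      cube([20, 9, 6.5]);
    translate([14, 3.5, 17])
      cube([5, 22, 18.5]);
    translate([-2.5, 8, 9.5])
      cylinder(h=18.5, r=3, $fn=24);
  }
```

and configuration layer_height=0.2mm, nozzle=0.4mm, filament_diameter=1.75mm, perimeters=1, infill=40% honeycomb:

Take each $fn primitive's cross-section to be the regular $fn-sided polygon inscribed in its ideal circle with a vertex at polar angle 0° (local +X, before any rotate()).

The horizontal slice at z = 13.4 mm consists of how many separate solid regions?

At z = 13.4 mm: the 23.5×12.5 cube contributes its full rectangle; the 20×9 cube at (8.5, 10) contributes its full rectangle; the cube at (14, 3.5) is not intersected at this z (z outside [17, 35.5]); the cylinder at (-2.5, 8): section is a regular 24-gon, circumradius r=3; Combining (union): the regions partially overlap (shared area 38.57 mm²), so overlapping operands fuse into one piece — 1 connected region; (rotated 15° about Z; rotation is an isometry so areas/perimeters/island counts are preserved). The result has 1 disconnected region.

1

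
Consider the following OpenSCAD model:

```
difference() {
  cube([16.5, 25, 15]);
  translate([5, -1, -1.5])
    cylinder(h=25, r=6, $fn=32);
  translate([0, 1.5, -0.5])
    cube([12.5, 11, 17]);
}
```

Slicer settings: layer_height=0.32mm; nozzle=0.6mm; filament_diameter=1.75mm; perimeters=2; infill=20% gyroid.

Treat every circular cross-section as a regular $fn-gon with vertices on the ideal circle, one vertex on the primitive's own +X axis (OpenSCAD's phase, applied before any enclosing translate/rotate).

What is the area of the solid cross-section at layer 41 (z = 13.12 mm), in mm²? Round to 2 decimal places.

At z = 13.12 mm: the cube is present — its section is the full 16.5×25 rectangle (area 412.50 mm²); the cylinder at (5, -1): section is a regular 32-gon, circumradius r=6 (area = (32/2)·6.000²·sin(360°/32) = 112.37 mm²); the cube at (0, 1.5) is present — its section is the full 12.5×11 rectangle (area 137.50 mm²); Taking the first minus the rest: starting from the 16.5×25 cube (412.50 mm²), the r=6 cylinder at (5, -1) partially overlaps it — only the 43.05 mm² overlap (of its 112.37 mm²) is removed, clipping the outline; the 12.5×11 cube at (0, 1.5) partially overlaps it — only the 110.50 mm² overlap (of its 137.50 mm²) is removed, clipping the outline — area = 258.94 mm². Overall, the cross-section is a single solid region. Net area = 258.94 mm².

258.94 mm²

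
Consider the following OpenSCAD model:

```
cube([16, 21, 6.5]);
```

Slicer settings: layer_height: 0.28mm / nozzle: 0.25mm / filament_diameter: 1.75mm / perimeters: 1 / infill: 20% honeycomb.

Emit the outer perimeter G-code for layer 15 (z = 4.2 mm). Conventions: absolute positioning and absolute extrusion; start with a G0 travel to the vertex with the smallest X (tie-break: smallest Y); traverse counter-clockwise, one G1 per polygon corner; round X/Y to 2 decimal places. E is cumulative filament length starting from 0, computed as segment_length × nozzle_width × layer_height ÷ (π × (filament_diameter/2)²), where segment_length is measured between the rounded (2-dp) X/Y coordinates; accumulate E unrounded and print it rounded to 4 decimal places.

G0 X0.00 Y0.00 Z4.20
G1 X16.00 Y0.00 E0.4656
G1 X16.00 Y21.00 E1.0768
G1 X0.00 Y21.00 E1.5424
G1 X0.00 Y0.00 E2.1536

At z = 4.2 mm: the cube is present — its section is the full 16×21 rectangle. The outline is a single polygon with 4 vertices. Extrusion per mm of travel: 0.25 × 0.28 / (π × 0.875²) = 0.029103. Accumulating E over each segment gives final E = 2.1536.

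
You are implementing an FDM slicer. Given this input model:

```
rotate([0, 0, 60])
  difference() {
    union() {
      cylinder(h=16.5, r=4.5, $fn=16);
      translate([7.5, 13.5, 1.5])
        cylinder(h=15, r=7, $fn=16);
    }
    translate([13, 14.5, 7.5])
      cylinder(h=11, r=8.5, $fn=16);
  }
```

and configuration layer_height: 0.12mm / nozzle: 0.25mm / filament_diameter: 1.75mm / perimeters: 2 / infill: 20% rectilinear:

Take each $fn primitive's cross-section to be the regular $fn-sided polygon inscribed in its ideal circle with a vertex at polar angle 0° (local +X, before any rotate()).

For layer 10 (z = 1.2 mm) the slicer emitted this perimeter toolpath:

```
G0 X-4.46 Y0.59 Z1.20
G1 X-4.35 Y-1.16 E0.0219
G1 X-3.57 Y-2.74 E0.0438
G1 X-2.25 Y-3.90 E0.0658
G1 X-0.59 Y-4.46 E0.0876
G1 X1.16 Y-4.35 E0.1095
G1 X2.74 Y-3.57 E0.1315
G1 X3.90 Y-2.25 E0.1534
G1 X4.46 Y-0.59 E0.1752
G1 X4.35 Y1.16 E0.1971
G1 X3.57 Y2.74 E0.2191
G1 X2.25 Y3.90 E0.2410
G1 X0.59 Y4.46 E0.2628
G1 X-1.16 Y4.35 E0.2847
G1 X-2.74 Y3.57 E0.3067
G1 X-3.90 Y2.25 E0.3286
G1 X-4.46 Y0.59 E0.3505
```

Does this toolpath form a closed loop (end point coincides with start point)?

yes

Start point (G0): (-4.46, 0.59). End point (last G1): the path returns to the start — closed.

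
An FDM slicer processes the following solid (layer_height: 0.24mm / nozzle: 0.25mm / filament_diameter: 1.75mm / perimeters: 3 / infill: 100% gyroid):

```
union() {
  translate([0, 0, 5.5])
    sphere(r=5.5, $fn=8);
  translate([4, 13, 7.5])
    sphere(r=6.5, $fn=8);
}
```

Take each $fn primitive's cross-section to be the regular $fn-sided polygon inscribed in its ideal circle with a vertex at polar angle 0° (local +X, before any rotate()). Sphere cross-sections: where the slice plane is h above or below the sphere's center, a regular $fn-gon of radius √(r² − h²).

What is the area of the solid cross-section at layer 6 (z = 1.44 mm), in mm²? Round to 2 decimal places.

At z = 1.44 mm: the r=5.5 sphere slices to a regular 8-gon of circumradius 3.710 (√(r²−h²) with h=4.06 from center) (area = (8/2)·3.710²·sin(360°/8) = 38.94 mm²); the sphere at (4, 13): section is a regular 8-gon, circumradius = √(r²−h²) = √(6.5²−6.06²) = 2.351 (area = (8/2)·2.351²·sin(360°/8) = 15.63 mm²); Taking the union: the 2 present regions are separate (no shared area or edge), so areas and boundary lengths simply add and each stays a separate island — area = 54.57 mm². Overall, the cross-section has 2 separate islands. Net area = 54.57 mm².

54.57 mm²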